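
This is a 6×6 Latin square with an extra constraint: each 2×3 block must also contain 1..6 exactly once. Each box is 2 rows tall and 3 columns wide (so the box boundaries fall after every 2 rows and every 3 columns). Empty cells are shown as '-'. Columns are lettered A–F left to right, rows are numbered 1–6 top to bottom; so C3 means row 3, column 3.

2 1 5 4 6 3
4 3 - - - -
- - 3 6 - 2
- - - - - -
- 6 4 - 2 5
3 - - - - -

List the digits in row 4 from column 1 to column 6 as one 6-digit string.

C2 = 6: row 2 has {3,4}; col 3 has {3,4,5}; box has {1,2,3,4,5} → only 6 remains.
F2 = 1: row 2 has {3,4,6}; col 6 has {2,3,5}; box has {3,4,6} → only 1 remains.
F4 = 4: row 4 has {}; col 6 has {1,2,3,5}; box has {2,6} → only 4 remains.
A5 = 1: row 5 has {2,4,5,6}; col 1 has {2,3,4}; box has {3,4,6} → only 1 remains.
D5 = 3: row 5 has {1,2,4,5,6}; col 4 has {4,6}; box has {2,5} → only 3 remains.
C6 = 2: row 6 has {3}; col 3 has {3,4,5,6}; box has {1,3,4,6} → only 2 remains.
D6 = 1: row 6 has {2,3}; col 4 has {3,4,6}; box has {2,3,5} → only 1 remains.
E6 = 4: row 6 has {1,2,3}; col 5 has {2,6}; box has {1,2,3,5} → only 4 remains.
F6 = 6: row 6 has {1,2,3,4}; col 6 has {1,2,3,4,5}; box has {1,2,3,4,5} → only 6 remains.
E2 = 5: row 2 has {1,3,4,6}; col 5 has {2,4,6}; box has {1,3,4,6} → only 5 remains.
A3 = 5: row 3 has {2,3,6}; col 1 has {1,2,3,4}; box has {3} → only 5 remains.
B3 = 4: row 3 has {2,3,5,6}; col 2 has {1,3,6}; box has {3,5} → only 4 remains.
E3 = 1: row 3 has {2,3,4,5,6}; col 5 has {2,4,5,6}; box has {2,4,6} → only 1 remains.
A4 = 6: row 4 has {4}; col 1 has {1,2,3,4,5}; box has {3,4,5} → only 6 remains.
B4 = 2: row 4 has {4,6}; col 2 has {1,3,4,6}; box has {3,4,5,6} → only 2 remains.
C4 = 1: row 4 has {2,4,6}; col 3 has {2,3,4,5,6}; box has {2,3,4,5,6} → only 1 remains.
D4 = 5: row 4 has {1,2,4,6}; col 4 has {1,3,4,6}; box has {1,2,4,6} → only 5 remains.
E4 = 3: row 4 has {1,2,4,5,6}; col 5 has {1,2,4,5,6}; box has {1,2,4,5,6} → only 3 remains.

621534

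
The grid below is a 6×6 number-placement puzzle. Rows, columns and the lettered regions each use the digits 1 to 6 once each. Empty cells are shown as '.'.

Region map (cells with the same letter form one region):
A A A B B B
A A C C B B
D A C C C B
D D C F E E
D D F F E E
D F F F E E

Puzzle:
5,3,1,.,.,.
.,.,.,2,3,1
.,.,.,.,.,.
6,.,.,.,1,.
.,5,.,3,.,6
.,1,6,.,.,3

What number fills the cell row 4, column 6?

2

row 2, column 1 = 4 (sole candidate).
row 2, column 2 = 6 (sole candidate).
row 2, column 3 = 5 (sole candidate).
row 3, column 2 = 2 (sole candidate).
row 4, column 2 = 4 (sole candidate).
row 4, column 3 = 3 (sole candidate).
row 4, column 4 = 5 (sole candidate).
row 4, column 6 = 2: row 4 has {1,3,4,5,6}; col 6 has {1,3,6}; region has {1,3,6} → only 2 remains.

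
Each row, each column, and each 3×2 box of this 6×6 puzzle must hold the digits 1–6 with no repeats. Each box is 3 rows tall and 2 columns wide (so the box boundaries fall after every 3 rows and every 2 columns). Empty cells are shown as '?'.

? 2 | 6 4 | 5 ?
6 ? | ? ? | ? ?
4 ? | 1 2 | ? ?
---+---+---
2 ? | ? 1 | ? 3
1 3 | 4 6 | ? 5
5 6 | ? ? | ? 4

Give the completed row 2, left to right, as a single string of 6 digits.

r1c1 = 3: row 1 has {2,4,5,6}; col 1 has {1,2,4,5,6}; box has {2,4,6} → only 3 remains.
r1c6 = 1: row 1 has {2,3,4,5,6}; col 6 has {3,4,5}; box has {5} → only 1 remains.
r2c6 = 2: row 2 has {6}; col 6 has {1,3,4,5}; box has {1,5} → only 2 remains.
r3c2 = 5: row 3 has {1,2,4}; col 2 has {2,3,6}; box has {2,3,4,6} → only 5 remains.
r3c6 = 6: row 3 has {1,2,4,5}; col 6 has {1,2,3,4,5}; box has {1,2,5} → only 6 remains.
r4c2 = 4: row 4 has {1,2,3}; col 2 has {2,3,5,6}; box has {1,2,3,5,6} → only 4 remains.
r4c3 = 5: row 4 has {1,2,3,4}; col 3 has {1,4,6}; box has {1,4,6} → only 5 remains.
r4c5 = 6: row 4 has {1,2,3,4,5}; col 5 has {5}; box has {3,4,5} → only 6 remains.
r5c5 = 2: row 5 has {1,3,4,5,6}; col 5 has {5,6}; box has {3,4,5,6} → only 2 remains.
r6c4 = 3: row 6 has {4,5,6}; col 4 has {1,2,4,6}; box has {1,4,5,6} → only 3 remains.
r6c5 = 1: row 6 has {3,4,5,6}; col 5 has {2,5,6}; box has {2,3,4,5,6} → only 1 remains.
r2c2 = 1: row 2 has {2,6}; col 2 has {2,3,4,5,6}; box has {2,3,4,5,6} → only 1 remains.
r2c3 = 3: row 2 has {1,2,6}; col 3 has {1,4,5,6}; box has {1,2,4,6} → only 3 remains.
r2c4 = 5: row 2 has {1,2,3,6}; col 4 has {1,2,3,4,6}; box has {1,2,3,4,6} → only 5 remains.
r2c5 = 4: row 2 has {1,2,3,5,6}; col 5 has {1,2,5,6}; box has {1,2,5,6} → only 4 remains.

613542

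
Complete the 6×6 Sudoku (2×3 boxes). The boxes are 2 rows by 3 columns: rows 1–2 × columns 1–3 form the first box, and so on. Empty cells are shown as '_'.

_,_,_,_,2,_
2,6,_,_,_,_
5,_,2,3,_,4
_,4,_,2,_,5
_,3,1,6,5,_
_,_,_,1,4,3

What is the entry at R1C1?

R2C6 = 1 (sole candidate).
R3C2 = 1 (sole candidate).
R3C5 = 6 (sole candidate).
R4C5 = 1 (sole candidate).
R5C1 = 4 (sole candidate).
R5C6 = 2 (sole candidate).
R6C1 = 6 (sole candidate).
R6C3 = 5 (sole candidate).
R1C2 = 5 (sole candidate).
R1C4 = 4 (sole candidate).
R1C6 = 6 (sole candidate).
R2C4 = 5 (sole candidate).
R2C5 = 3 (sole candidate).
R4C1 = 3 (sole candidate).
R4C3 = 6 (sole candidate).
R6C2 = 2 (sole candidate).
R1C1 = 1: row 1 has {2,4,5,6}; col 1 has {2,3,4,5,6}; box has {2,5,6} → only 1 remains.

1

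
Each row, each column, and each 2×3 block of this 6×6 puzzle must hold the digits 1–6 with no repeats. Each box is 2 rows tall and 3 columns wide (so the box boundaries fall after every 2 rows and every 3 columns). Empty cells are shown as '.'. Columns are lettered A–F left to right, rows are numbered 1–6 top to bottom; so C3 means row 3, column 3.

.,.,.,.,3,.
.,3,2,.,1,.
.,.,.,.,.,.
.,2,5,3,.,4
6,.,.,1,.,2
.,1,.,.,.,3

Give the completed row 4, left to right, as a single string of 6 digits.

125364

A4 = 1: row 4 has {2,3,4,5}; col 1 has {6}; box has {2,5} → only 1 remains.
E4 = 6: row 4 has {1,2,3,4,5}; col 5 has {1,3}; box has {3,4} → only 6 remains.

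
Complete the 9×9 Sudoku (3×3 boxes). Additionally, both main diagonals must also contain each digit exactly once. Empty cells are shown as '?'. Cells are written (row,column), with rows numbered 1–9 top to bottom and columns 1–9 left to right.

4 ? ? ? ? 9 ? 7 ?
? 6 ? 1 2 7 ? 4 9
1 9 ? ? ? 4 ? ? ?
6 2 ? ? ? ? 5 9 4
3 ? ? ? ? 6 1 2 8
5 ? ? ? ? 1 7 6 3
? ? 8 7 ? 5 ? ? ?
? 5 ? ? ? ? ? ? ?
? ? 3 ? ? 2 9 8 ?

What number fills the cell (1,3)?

2

(2,1) = 8 (sole candidate).
(2,3) = 5 (sole candidate).
(2,7) = 3 (sole candidate).
(3,8) = 5 (sole candidate).
(4,6) = 3 (sole candidate).
(7,7) = 2 (sole candidate).
(8,6) = 8 (sole candidate).
(8,8) = 3 (sole candidate).
(9,1) = 7 (sole candidate).
(9,9) = 5 (sole candidate).
(1,2) = 3 (sole candidate).
(1,3) = 2: row 1 has {3,4,7,9}; col 3 has {3,5,8}; box has {1,3,4,5,6,8,9} → only 2 remains.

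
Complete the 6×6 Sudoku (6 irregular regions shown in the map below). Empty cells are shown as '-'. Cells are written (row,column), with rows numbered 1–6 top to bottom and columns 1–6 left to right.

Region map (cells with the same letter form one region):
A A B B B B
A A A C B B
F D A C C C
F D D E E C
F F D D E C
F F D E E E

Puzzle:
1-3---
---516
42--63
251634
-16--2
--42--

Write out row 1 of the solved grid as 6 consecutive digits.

(1,4) = 4: row 1 has {1,3}; col 4 has {2,5,6}; region has {1,3,6} → only 4 remains.
(1,6) = 5: row 1 has {1,3,4}; col 6 has {2,3,4,6}; region has {1,3,4,6} → only 5 remains.
(2,1) = 3: row 2 has {1,5,6}; col 1 has {1,2,4}; region has {1} → only 3 remains.
(2,2) = 4: row 2 has {1,3,5,6}; col 2 has {1,2,5}; region has {1,3} → only 4 remains.
(2,3) = 2: row 2 has {1,3,4,5,6}; col 3 has {1,3,4,6}; region has {1,3,4} → only 2 remains.
(3,3) = 5: row 3 has {2,3,4,6}; col 3 has {1,2,3,4,6}; region has {1,2,3,4} → only 5 remains.
(3,4) = 1: row 3 has {2,3,4,5,6}; col 4 has {2,4,5,6}; region has {2,3,4,5,6} → only 1 remains.
(5,1) = 5: row 5 has {1,2,6}; col 1 has {1,2,3,4}; region has {1,2,4} → only 5 remains.
(5,4) = 3: row 5 has {1,2,5,6}; col 4 has {1,2,4,5,6}; region has {1,2,4,5,6} → only 3 remains.
(5,5) = 4: row 5 has {1,2,3,5,6}; col 5 has {1,3,6}; region has {2,3,6} → only 4 remains.
(6,1) = 6: row 6 has {2,4}; col 1 has {1,2,3,4,5}; region has {1,2,4,5} → only 6 remains.
(6,2) = 3: row 6 has {2,4,6}; col 2 has {1,2,4,5}; region has {1,2,4,5,6} → only 3 remains.
(6,5) = 5: row 6 has {2,3,4,6}; col 5 has {1,3,4,6}; region has {2,3,4,6} → only 5 remains.
(6,6) = 1: row 6 has {2,3,4,5,6}; col 6 has {2,3,4,5,6}; region has {2,3,4,5,6} → only 1 remains.
(1,2) = 6: row 1 has {1,3,4,5}; col 2 has {1,2,3,4,5}; region has {1,2,3,4,5} → only 6 remains.
(1,5) = 2: row 1 has {1,3,4,5,6}; col 5 has {1,3,4,5,6}; region has {1,3,4,5,6} → only 2 remains.

163425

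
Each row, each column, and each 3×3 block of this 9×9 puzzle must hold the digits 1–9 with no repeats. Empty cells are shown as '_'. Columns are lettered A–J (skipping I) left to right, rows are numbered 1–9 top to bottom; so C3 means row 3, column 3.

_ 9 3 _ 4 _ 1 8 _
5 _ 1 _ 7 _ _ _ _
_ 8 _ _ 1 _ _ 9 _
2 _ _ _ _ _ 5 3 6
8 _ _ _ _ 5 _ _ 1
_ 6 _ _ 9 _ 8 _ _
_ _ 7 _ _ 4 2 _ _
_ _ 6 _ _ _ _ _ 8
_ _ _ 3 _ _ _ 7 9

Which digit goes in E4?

E4 = 8: row 4 has {2,3,5,6}; col 5 has {1,4,7,9}; box has {5,9} → only 8 remains.

8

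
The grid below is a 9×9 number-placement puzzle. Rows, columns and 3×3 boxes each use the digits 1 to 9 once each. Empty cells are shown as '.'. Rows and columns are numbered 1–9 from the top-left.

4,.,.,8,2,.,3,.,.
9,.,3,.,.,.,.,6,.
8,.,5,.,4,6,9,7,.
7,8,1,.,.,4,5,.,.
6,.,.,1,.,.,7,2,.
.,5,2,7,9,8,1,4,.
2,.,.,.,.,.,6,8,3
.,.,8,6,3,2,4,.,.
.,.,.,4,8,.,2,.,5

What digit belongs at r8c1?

5

r1c9 = 1 (sole candidate).
r2c4 = 5 (sole candidate).
r2c7 = 8 (sole candidate).
r3c4 = 3 (sole candidate).
r3c9 = 2 (sole candidate).
r4c4 = 2 (sole candidate).
r4c5 = 6 (sole candidate).
r4c9 = 9 (sole candidate).
r5c5 = 5 (sole candidate).
r5c6 = 3 (sole candidate).
r5c9 = 8 (sole candidate).
r6c1 = 3 (sole candidate).
r6c9 = 6 (sole candidate).
r7c4 = 9 (sole candidate).
r8c9 = 7 (sole candidate).
r9c1 = 1 (sole candidate).
r9c6 = 7 (sole candidate).
r9c8 = 9 (sole candidate).
r1c6 = 9 (sole candidate).
r1c8 = 5 (sole candidate).
r2c6 = 1 (sole candidate).
r2c9 = 4 (sole candidate).
r3c2 = 1 (sole candidate).
r4c8 = 3 (sole candidate).
r7c5 = 1 (sole candidate).
r7c6 = 5 (sole candidate).
r8c1 = 5: row 8 has {2,3,4,6,7,8}; col 1 has {1,2,3,4,6,7,8,9}; box has {1,2,8} → only 5 remains.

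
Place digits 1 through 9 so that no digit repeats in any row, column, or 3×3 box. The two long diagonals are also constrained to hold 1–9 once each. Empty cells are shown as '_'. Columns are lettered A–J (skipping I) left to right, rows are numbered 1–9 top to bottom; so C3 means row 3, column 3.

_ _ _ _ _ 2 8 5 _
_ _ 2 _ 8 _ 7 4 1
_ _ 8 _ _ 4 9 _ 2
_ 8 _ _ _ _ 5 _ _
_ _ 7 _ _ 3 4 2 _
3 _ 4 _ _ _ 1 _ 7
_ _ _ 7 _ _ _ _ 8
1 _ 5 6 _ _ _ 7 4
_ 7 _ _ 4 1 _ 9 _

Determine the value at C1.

9

E1 = 7: in row 1, 7 can only go here (every other open cell in that row sees a 7).
A3 = 7: in row 3, 7 can only go here (every other open cell in that row sees a 7).
D4 = 4: in row 4, 4 can only go here (every other open cell in that row sees a 4).
F4 = 7: in row 4, 7 can only go here (every other open cell in that row sees a 7).
B1 = 4: in row 1, 4 can only go here (every other open cell in that row sees a 4).
D5 = 8: in row 5, 8 can only go here (every other open cell in that row sees an 8).
H6 = 8: in row 6, 8 can only go here (every other open cell in that row sees an 8).
H7 = 1: in row 7, 1 can only go here (every other open cell in that row sees a 1).
A7 = 4: in row 7, 4 can only go here (every other open cell in that row sees a 4).
F8 = 8: in row 8, 8 can only go here (every other open cell in that row sees an 8).
E8 = 9: in row 8, 9 can only go here (every other open cell in that row sees a 9).
F7 = 5: row 7 has {1,4,7,8}; col 6 has {1,2,3,4,7,8}; box has {1,4,6,7,8,9} → only 5 remains.
B7 = 9: in row 7, 9 can only go here (every other open cell in that row sees a 9).
F6 = 9: in row 6, 9 can only go here (every other open cell in that row sees a 9).
A1 = 6: row 1 has {2,4,5,7,8}; col 1 has {1,3,4,7}; box has {2,4,7,8}; main diagonal has {4,7,8,9} → only 6 remains.
J1 = 3: row 1 has {2,4,5,6,7,8}; col 9 has {1,2,4,7,8}; box has {1,2,4,5,7,8,9}; anti-diagonal has {4,7,9} → only 3 remains.
F2 = 6: row 2 has {1,2,4,7,8}; col 6 has {1,2,3,4,5,7,8,9}; box has {2,4,7,8} → only 6 remains.
H3 = 6: row 3 has {2,4,7,8,9}; col 8 has {1,2,4,5,7,8,9}; box has {1,2,3,4,5,7,8,9} → only 6 remains.
H4 = 3: row 4 has {4,5,7,8}; col 8 has {1,2,4,5,6,7,8,9}; box has {1,2,4,5,7,8} → only 3 remains.
C7 = 6: row 7 has {1,4,5,7,8,9}; col 3 has {2,4,5,7,8}; box has {1,4,5,7,9}; anti-diagonal has {3,4,7,9} → only 6 remains.
B8 = 2: row 8 has {1,4,5,6,7,8,9}; col 2 has {4,7,8,9}; box has {1,4,5,6,7,9}; anti-diagonal has {3,4,6,7,9} → only 2 remains.
G8 = 3: row 8 has {1,2,4,5,6,7,8,9}; col 7 has {1,4,5,7,8,9}; box has {1,4,7,8,9} → only 3 remains.
A9 = 8: row 9 has {1,4,7,9}; col 1 has {1,3,4,6,7}; box has {1,2,4,5,6,7,9}; anti-diagonal has {2,3,4,6,7,9} → only 8 remains.
C9 = 3: row 9 has {1,4,7,8,9}; col 3 has {2,4,5,6,7,8}; box has {1,2,4,5,6,7,8,9} → only 3 remains.
D9 = 2: row 9 has {1,3,4,7,8,9}; col 4 has {4,6,7,8}; box has {1,4,5,6,7,8,9} → only 2 remains.
G9 = 6: row 9 has {1,2,3,4,7,8,9}; col 7 has {1,3,4,5,7,8,9}; box has {1,3,4,7,8,9} → only 6 remains.
J9 = 5: row 9 has {1,2,3,4,6,7,8,9}; col 9 has {1,2,3,4,7,8}; box has {1,3,4,6,7,8,9}; main diagonal has {4,6,7,8,9} → only 5 remains.
B2 = 3: row 2 has {1,2,4,6,7,8}; col 2 has {2,4,7,8,9}; box has {2,4,6,7,8}; main diagonal has {4,5,6,7,8,9} → only 3 remains.
E5 = 1: row 5 has {2,3,4,7,8}; col 5 has {4,7,8,9}; box has {3,4,7,8,9}; main diagonal has {3,4,5,6,7,8,9}; anti-diagonal has {2,3,4,6,7,8,9} → only 1 remains.
D6 = 5: row 6 has {1,3,4,7,8,9}; col 4 has {2,4,6,7,8}; box has {1,3,4,7,8,9}; anti-diagonal has {1,2,3,4,6,7,8,9} → only 5 remains.
E7 = 3: row 7 has {1,4,5,6,7,8,9}; col 5 has {1,4,7,8,9}; box has {1,2,4,5,6,7,8,9} → only 3 remains.
G7 = 2: row 7 has {1,3,4,5,6,7,8,9}; col 7 has {1,3,4,5,6,7,8,9}; box has {1,3,4,5,6,7,8,9}; main diagonal has {1,3,4,5,6,7,8,9} → only 2 remains.
D2 = 9: row 2 has {1,2,3,4,6,7,8}; col 4 has {2,4,5,6,7,8}; box has {2,4,6,7,8} → only 9 remains.
E3 = 5: row 3 has {2,4,6,7,8,9}; col 5 has {1,3,4,7,8,9}; box has {2,4,6,7,8,9} → only 5 remains.
B6 = 6: row 6 has {1,3,4,5,7,8,9}; col 2 has {2,3,4,7,8,9}; box has {3,4,7,8} → only 6 remains.
E6 = 2: row 6 has {1,3,4,5,6,7,8,9}; col 5 has {1,3,4,5,7,8,9}; box has {1,3,4,5,7,8,9} → only 2 remains.
D1 = 1: row 1 has {2,3,4,5,6,7,8}; col 4 has {2,4,5,6,7,8,9}; box has {2,4,5,6,7,8,9} → only 1 remains.
A2 = 5: row 2 has {1,2,3,4,6,7,8,9}; col 1 has {1,3,4,6,7,8}; box has {2,3,4,6,7,8} → only 5 remains.
B3 = 1: row 3 has {2,4,5,6,7,8,9}; col 2 has {2,3,4,6,7,8,9}; box has {2,3,4,5,6,7,8} → only 1 remains.
D3 = 3: row 3 has {1,2,4,5,6,7,8,9}; col 4 has {1,2,4,5,6,7,8,9}; box has {1,2,4,5,6,7,8,9} → only 3 remains.
E4 = 6: row 4 has {3,4,5,7,8}; col 5 has {1,2,3,4,5,7,8,9}; box has {1,2,3,4,5,7,8,9} → only 6 remains.
J4 = 9: row 4 has {3,4,5,6,7,8}; col 9 has {1,2,3,4,5,7,8}; box has {1,2,3,4,5,7,8} → only 9 remains.
A5 = 9: row 5 has {1,2,3,4,7,8}; col 1 has {1,3,4,5,6,7,8}; box has {3,4,6,7,8} → only 9 remains.
B5 = 5: row 5 has {1,2,3,4,7,8,9}; col 2 has {1,2,3,4,6,7,8,9}; box has {3,4,6,7,8,9} → only 5 remains.
J5 = 6: row 5 has {1,2,3,4,5,7,8,9}; col 9 has {1,2,3,4,5,7,8,9}; box has {1,2,3,4,5,7,8,9} → only 6 remains.
C1 = 9: row 1 has {1,2,3,4,5,6,7,8}; col 3 has {2,3,4,5,6,7,8}; box has {1,2,3,4,5,6,7,8} → only 9 remains.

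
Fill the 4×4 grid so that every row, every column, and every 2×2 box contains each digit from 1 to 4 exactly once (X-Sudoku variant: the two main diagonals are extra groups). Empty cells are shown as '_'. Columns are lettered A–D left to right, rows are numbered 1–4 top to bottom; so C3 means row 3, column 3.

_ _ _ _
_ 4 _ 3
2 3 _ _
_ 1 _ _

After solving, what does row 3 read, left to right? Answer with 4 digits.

B1 = 2 (sole candidate).
A2 = 1 (sole candidate).
C2 = 2 (sole candidate).
C3 = 1: row 3 has {2,3}; col 3 has {2}; box has {}; main diagonal has {4} → only 1 remains.
D3 = 4: row 3 has {1,2,3}; col 4 has {3}; box has {1} → only 4 remains.

2314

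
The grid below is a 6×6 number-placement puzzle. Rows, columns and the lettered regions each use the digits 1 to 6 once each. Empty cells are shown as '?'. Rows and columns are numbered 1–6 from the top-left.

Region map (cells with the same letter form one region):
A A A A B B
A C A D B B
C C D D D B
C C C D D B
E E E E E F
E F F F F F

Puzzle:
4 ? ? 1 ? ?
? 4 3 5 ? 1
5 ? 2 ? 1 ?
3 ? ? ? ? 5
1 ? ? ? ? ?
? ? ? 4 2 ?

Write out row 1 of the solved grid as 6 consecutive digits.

456132

row 2, column 5 = 6 (sole candidate).
row 3, column 2 = 6 (sole candidate).
row 3, column 4 = 3 (sole candidate).
row 3, column 6 = 4 (sole candidate).
row 4, column 3 = 1 (sole candidate).
row 4, column 4 = 6 (sole candidate).
row 4, column 5 = 4 (sole candidate).
row 5, column 4 = 2 (sole candidate).
row 6, column 1 = 6 (sole candidate).
row 6, column 3 = 5 (sole candidate).
row 6, column 6 = 3 (sole candidate).
row 1, column 3 = 6: row 1 has {1,4}; col 3 has {1,2,3,5}; region has {1,3,4} → only 6 remains.
row 1, column 5 = 3: row 1 has {1,4,6}; col 5 has {1,2,4,6}; region has {1,4,5,6} → only 3 remains.
row 1, column 6 = 2: row 1 has {1,3,4,6}; col 6 has {1,3,4,5}; region has {1,3,4,5,6} → only 2 remains.
row 2, column 1 = 2 (sole candidate).
row 4, column 2 = 2 (sole candidate).
row 5, column 3 = 4 (sole candidate).
row 5, column 5 = 5 (sole candidate).
row 5, column 6 = 6 (sole candidate).
row 6, column 2 = 1 (sole candidate).
row 1, column 2 = 5: row 1 has {1,2,3,4,6}; col 2 has {1,2,4,6}; region has {1,2,3,4,6} → only 5 remains.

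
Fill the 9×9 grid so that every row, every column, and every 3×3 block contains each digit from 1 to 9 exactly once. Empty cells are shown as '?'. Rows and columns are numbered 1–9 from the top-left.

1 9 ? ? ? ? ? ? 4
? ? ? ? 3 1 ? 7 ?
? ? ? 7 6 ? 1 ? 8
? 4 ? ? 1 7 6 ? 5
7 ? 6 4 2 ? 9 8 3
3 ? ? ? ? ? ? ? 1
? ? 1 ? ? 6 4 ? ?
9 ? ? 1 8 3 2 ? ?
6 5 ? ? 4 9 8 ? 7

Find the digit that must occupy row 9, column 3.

row 1, column 5 = 5: row 1 has {1,4,9}; col 5 has {1,2,3,4,6,8}; box has {1,3,6,7} → only 5 remains.
row 1, column 7 = 3: row 1 has {1,4,5,9}; col 7 has {1,2,4,6,8,9}; box has {1,4,7,8} → only 3 remains.
row 2, column 7 = 5: row 2 has {1,3,7}; col 7 has {1,2,3,4,6,8,9}; box has {1,3,4,7,8} → only 5 remains.
row 4, column 8 = 2: row 4 has {1,4,5,6,7}; col 8 has {7,8}; box has {1,3,5,6,8,9} → only 2 remains.
row 5, column 2 = 1: row 5 has {2,3,4,6,7,8,9}; col 2 has {4,5,9}; box has {3,4,6,7} → only 1 remains.
row 5, column 6 = 5: row 5 has {1,2,3,4,6,7,8,9}; col 6 has {1,3,6,7,9}; box has {1,2,4,7} → only 5 remains.
row 6, column 5 = 9: row 6 has {1,3}; col 5 has {1,2,3,4,5,6,8}; box has {1,2,4,5,7} → only 9 remains.
row 6, column 6 = 8: row 6 has {1,3,9}; col 6 has {1,3,5,6,7,9}; box has {1,2,4,5,7,9} → only 8 remains.
row 6, column 7 = 7: row 6 has {1,3,8,9}; col 7 has {1,2,3,4,5,6,8,9}; box has {1,2,3,5,6,8,9} → only 7 remains.
row 6, column 8 = 4: row 6 has {1,3,7,8,9}; col 8 has {2,7,8}; box has {1,2,3,5,6,7,8,9} → only 4 remains.
row 7, column 5 = 7: row 7 has {1,4,6}; col 5 has {1,2,3,4,5,6,8,9}; box has {1,3,4,6,8,9} → only 7 remains.
row 7, column 9 = 9: row 7 has {1,4,6,7}; col 9 has {1,3,4,5,7,8}; box has {2,4,7,8} → only 9 remains.
row 8, column 2 = 7: row 8 has {1,2,3,8,9}; col 2 has {1,4,5,9}; box has {1,5,6,9} → only 7 remains.
row 8, column 3 = 4: row 8 has {1,2,3,7,8,9}; col 3 has {1,6}; box has {1,5,6,7,9} → only 4 remains.
row 8, column 9 = 6: row 8 has {1,2,3,4,7,8,9}; col 9 has {1,3,4,5,7,8,9}; box has {2,4,7,8,9} → only 6 remains.
row 9, column 4 = 2: row 9 has {4,5,6,7,8,9}; col 4 has {1,4,7}; box has {1,3,4,6,7,8,9} → only 2 remains.
row 1, column 4 = 8: row 1 has {1,3,4,5,9}; col 4 has {1,2,4,7}; box has {1,3,5,6,7} → only 8 remains.
row 1, column 6 = 2: row 1 has {1,3,4,5,8,9}; col 6 has {1,3,5,6,7,8,9}; box has {1,3,5,6,7,8} → only 2 remains.
row 1, column 8 = 6: row 1 has {1,2,3,4,5,8,9}; col 8 has {2,4,7,8}; box has {1,3,4,5,7,8} → only 6 remains.
row 2, column 4 = 9: row 2 has {1,3,5,7}; col 4 has {1,2,4,7,8}; box has {1,2,3,5,6,7,8} → only 9 remains.
row 2, column 9 = 2: row 2 has {1,3,5,7,9}; col 9 has {1,3,4,5,6,7,8,9}; box has {1,3,4,5,6,7,8} → only 2 remains.
row 3, column 6 = 4: row 3 has {1,6,7,8}; col 6 has {1,2,3,5,6,7,8,9}; box has {1,2,3,5,6,7,8,9} → only 4 remains.
row 3, column 8 = 9: row 3 has {1,4,6,7,8}; col 8 has {2,4,6,7,8}; box has {1,2,3,4,5,6,7,8} → only 9 remains.
row 4, column 1 = 8: row 4 has {1,2,4,5,6,7}; col 1 has {1,3,6,7,9}; box has {1,3,4,6,7} → only 8 remains.
row 4, column 3 = 9: row 4 has {1,2,4,5,6,7,8}; col 3 has {1,4,6}; box has {1,3,4,6,7,8} → only 9 remains.
row 4, column 4 = 3: row 4 has {1,2,4,5,6,7,8,9}; col 4 has {1,2,4,7,8,9}; box has {1,2,4,5,7,8,9} → only 3 remains.
row 6, column 2 = 2: row 6 has {1,3,4,7,8,9}; col 2 has {1,4,5,7,9}; box has {1,3,4,6,7,8,9} → only 2 remains.
row 6, column 3 = 5: row 6 has {1,2,3,4,7,8,9}; col 3 has {1,4,6,9}; box has {1,2,3,4,6,7,8,9} → only 5 remains.
row 6, column 4 = 6: row 6 has {1,2,3,4,5,7,8,9}; col 4 has {1,2,3,4,7,8,9}; box has {1,2,3,4,5,7,8,9} → only 6 remains.
row 7, column 1 = 2: row 7 has {1,4,6,7,9}; col 1 has {1,3,6,7,8,9}; box has {1,4,5,6,7,9} → only 2 remains.
row 7, column 4 = 5: row 7 has {1,2,4,6,7,9}; col 4 has {1,2,3,4,6,7,8,9}; box has {1,2,3,4,6,7,8,9} → only 5 remains.
row 7, column 8 = 3: row 7 has {1,2,4,5,6,7,9}; col 8 has {2,4,6,7,8,9}; box has {2,4,6,7,8,9} → only 3 remains.
row 8, column 8 = 5: row 8 has {1,2,3,4,6,7,8,9}; col 8 has {2,3,4,6,7,8,9}; box has {2,3,4,6,7,8,9} → only 5 remains.
row 9, column 3 = 3: row 9 has {2,4,5,6,7,8,9}; col 3 has {1,4,5,6,9}; box has {1,2,4,5,6,7,9} → only 3 remains.

3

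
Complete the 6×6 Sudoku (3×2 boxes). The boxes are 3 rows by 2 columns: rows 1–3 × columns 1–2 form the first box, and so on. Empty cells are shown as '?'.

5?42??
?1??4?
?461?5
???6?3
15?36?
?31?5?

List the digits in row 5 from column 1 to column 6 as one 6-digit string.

R1C2 = 6: row 1 has {2,4,5}; col 2 has {1,3,4,5}; box has {1,4,5} → only 6 remains.
R1C6 = 1: row 1 has {2,4,5,6}; col 6 has {3,5}; box has {4,5} → only 1 remains.
R2C4 = 5: row 2 has {1,4}; col 4 has {1,2,3,6}; box has {1,2,4,6} → only 5 remains.
R4C2 = 2: row 4 has {3,6}; col 2 has {1,3,4,5,6}; box has {1,3,5} → only 2 remains.
R4C3 = 5: row 4 has {2,3,6}; col 3 has {1,4,6}; box has {1,3,6} → only 5 remains.
R4C5 = 1: row 4 has {2,3,5,6}; col 5 has {4,5,6}; box has {3,5,6} → only 1 remains.
R5C3 = 2: row 5 has {1,3,5,6}; col 3 has {1,4,5,6}; box has {1,3,5,6} → only 2 remains.
R5C6 = 4: row 5 has {1,2,3,5,6}; col 6 has {1,3,5}; box has {1,3,5,6} → only 4 remains.

152364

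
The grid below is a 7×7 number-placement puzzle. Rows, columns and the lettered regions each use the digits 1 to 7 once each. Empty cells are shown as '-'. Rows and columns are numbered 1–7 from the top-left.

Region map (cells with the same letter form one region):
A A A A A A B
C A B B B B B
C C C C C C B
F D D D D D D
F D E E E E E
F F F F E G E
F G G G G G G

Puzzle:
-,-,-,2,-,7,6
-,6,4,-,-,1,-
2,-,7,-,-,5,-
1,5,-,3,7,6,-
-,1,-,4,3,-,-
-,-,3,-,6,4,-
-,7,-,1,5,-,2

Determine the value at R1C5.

4

R2C1 = 3 (sole candidate).
R2C5 = 2 (sole candidate).
R3C2 = 4 (sole candidate).
R3C4 = 6 (sole candidate).
R3C5 = 1 (sole candidate).
R3C7 = 3 (sole candidate).
R4C3 = 2 (sole candidate).
R4C7 = 4 (sole candidate).
R5C3 = 5 (sole candidate).
R5C6 = 2 (sole candidate).
R5C7 = 7 (sole candidate).
R6C2 = 2 (sole candidate).
R6C7 = 1 (sole candidate).
R7C3 = 6 (sole candidate).
R7C6 = 3 (sole candidate).
R1C2 = 3 (sole candidate).
R1C3 = 1 (sole candidate).
R1C5 = 4: row 1 has {1,2,3,6,7}; col 5 has {1,2,3,5,6,7}; region has {1,2,3,6,7} → only 4 remains.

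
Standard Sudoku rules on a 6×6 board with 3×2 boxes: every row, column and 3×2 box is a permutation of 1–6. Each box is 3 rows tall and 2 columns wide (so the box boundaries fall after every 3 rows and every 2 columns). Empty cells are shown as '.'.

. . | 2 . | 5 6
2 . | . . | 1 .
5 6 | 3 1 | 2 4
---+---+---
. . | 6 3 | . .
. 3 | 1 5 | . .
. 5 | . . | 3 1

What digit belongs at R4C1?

1

R1C4 = 4 (sole candidate).
R2C2 = 4 (sole candidate).
R2C3 = 5 (sole candidate).
R2C4 = 6 (sole candidate).
R2C6 = 3 (sole candidate).
R4C5 = 4 (sole candidate).
R5C5 = 6 (sole candidate).
R5C6 = 2 (sole candidate).
R6C3 = 4 (sole candidate).
R6C4 = 2 (sole candidate).
R1C2 = 1 (sole candidate).
R4C1 = 1: row 4 has {3,4,6}; col 1 has {2,5}; box has {3,5} → only 1 remains.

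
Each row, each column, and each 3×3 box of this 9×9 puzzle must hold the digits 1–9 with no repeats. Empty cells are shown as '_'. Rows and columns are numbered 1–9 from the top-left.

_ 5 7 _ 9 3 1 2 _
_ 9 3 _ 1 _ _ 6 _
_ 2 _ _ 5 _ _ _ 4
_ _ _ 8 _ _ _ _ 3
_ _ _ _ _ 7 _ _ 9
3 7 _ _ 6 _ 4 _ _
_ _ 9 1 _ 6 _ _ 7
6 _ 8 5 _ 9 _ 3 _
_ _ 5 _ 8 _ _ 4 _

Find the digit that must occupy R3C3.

R1C9 = 8 (sole candidate).
R2C9 = 5 (sole candidate).
R3C6 = 8 (sole candidate).
R8C7 = 2 (sole candidate).
R8C9 = 1 (sole candidate).
R9C6 = 2 (sole candidate).
R9C9 = 6 (sole candidate).
R1C1 = 4 (sole candidate).
R1C4 = 6 (sole candidate).
R2C1 = 8 (sole candidate).
R2C6 = 4 (sole candidate).
R2C7 = 7 (sole candidate).
R3C1 = 1 (sole candidate).
R3C3 = 6: row 3 has {1,2,4,5,8}; col 3 has {3,5,7,8,9}; box has {1,2,3,4,5,7,8,9} → only 6 remains.

6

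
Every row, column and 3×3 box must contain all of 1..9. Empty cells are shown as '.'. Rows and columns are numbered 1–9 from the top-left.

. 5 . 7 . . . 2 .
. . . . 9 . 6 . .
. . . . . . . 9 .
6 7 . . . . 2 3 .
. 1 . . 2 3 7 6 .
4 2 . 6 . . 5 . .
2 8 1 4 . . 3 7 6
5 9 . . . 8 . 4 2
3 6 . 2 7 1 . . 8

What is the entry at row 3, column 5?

row 7, column 5 = 5 (sole candidate).
row 7, column 6 = 9 (sole candidate).
row 8, column 3 = 7 (sole candidate).
row 8, column 4 = 3 (sole candidate).
row 8, column 5 = 6 (sole candidate).
row 8, column 7 = 1 (sole candidate).
row 9, column 3 = 4 (sole candidate).
row 9, column 7 = 9 (sole candidate).
row 9, column 8 = 5 (sole candidate).
row 6, column 6 = 7 (sole candidate).
row 5, column 9 = 4 (hidden single in row 5).
row 6, column 3 = 3 (hidden single in row 6).
row 6, column 9 = 9 (hidden single in row 6).
row 4, column 9 = 1 (sole candidate).
row 6, column 8 = 8 (sole candidate).
row 1, column 9 = 3 (sole candidate).
row 2, column 8 = 1 (sole candidate).
row 6, column 5 = 1 (sole candidate).
row 1, column 1 = 1 (hidden single in row 1).
row 1, column 3 = 9 (hidden single in row 1).
row 1, column 6 = 6 (hidden single in row 1).
row 2, column 2 = 3 (hidden single in row 2).
row 3, column 2 = 4 (sole candidate).
row 3, column 7 = 8 (sole candidate).
row 1, column 7 = 4 (sole candidate).
row 3, column 1 = 7 (sole candidate).
row 3, column 5 = 3: row 3 has {4,7,8,9}; col 5 has {1,2,5,6,7,9}; box has {6,7,9} → only 3 remains.

3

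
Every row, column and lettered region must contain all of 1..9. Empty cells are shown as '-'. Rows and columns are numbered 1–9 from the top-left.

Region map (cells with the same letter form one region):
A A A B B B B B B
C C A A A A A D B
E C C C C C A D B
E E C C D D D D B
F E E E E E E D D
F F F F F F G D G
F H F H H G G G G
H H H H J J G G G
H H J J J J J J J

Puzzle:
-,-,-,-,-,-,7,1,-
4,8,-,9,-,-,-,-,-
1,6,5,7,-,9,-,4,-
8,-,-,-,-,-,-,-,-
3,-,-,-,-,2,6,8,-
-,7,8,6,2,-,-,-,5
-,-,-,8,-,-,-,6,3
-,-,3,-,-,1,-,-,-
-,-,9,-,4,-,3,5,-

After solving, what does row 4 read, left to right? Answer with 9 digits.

832156974

R3C5 = 3: row 3 has {1,4,5,6,7,9}; col 5 has {2,4}; region has {4,5,6,7,8,9} → only 3 remains.
R6C1 = 9: row 6 has {2,5,6,7,8}; col 1 has {1,3,4,8}; region has {2,3,6,7,8} → only 9 remains.
R6C6 = 4: row 6 has {2,5,6,7,8,9}; col 6 has {1,2,9}; region has {2,3,6,7,8,9} → only 4 remains.
R6C7 = 1: row 6 has {2,4,5,6,7,8,9}; col 7 has {3,6,7}; region has {3,5,6} → only 1 remains.
R6C8 = 3: row 6 has {1,2,4,5,6,7,8,9}; col 8 has {1,4,5,6,8}; region has {4,8} → only 3 remains.
R7C1 = 5: row 7 has {3,6,8}; col 1 has {1,3,4,8,9}; region has {2,3,4,6,7,8,9} → only 5 remains.
R7C3 = 1: row 7 has {3,5,6,8}; col 3 has {3,5,8,9}; region has {2,3,4,5,6,7,8,9} → only 1 remains.
R7C6 = 7: row 7 has {1,3,5,6,8}; col 6 has {1,2,4,9}; region has {1,3,5,6} → only 7 remains.
R9C4 = 2: row 9 has {3,4,5,9}; col 4 has {6,7,8,9}; region has {1,3,4,5,9} → only 2 remains.
R4C3 = 2: row 4 has {8}; col 3 has {1,3,5,8,9}; region has {3,4,5,6,7,8,9} → only 2 remains.
R4C4 = 1: row 4 has {2,8}; col 4 has {2,6,7,8,9}; region has {2,3,4,5,6,7,8,9} → only 1 remains.
R7C5 = 9: row 7 has {1,3,5,6,7,8}; col 5 has {2,3,4}; region has {3,8} → only 9 remains.
R9C2 = 1: row 9 has {2,3,4,5,9}; col 2 has {6,7,8}; region has {3,8,9} → only 1 remains.
R1C9 = 9: in row 1, 9 can only go here (every other open cell in that row sees a 9).
R2C5 = 1: in row 2, 1 can only go here (every other open cell in that row sees a 1).
R2C6 = 3: in row 2, 3 can only go here (every other open cell in that row sees a 3).
R1C4 = 3: in row 1, 3 can only go here (every other open cell in that row sees a 3).
R2C7 = 5: in row 2, 5 can only go here (every other open cell in that row sees a 5).
R4C7 = 9: row 4 has {1,2,8}; col 7 has {1,3,5,6,7}; region has {3,4,8} → only 9 remains.
R4C8 = 7: row 4 has {1,2,8,9}; col 8 has {1,3,4,5,6,8}; region has {3,4,8,9} → only 7 remains.
R5C9 = 1: row 5 has {2,3,6,8}; col 9 has {3,5,9}; region has {3,4,7,8,9} → only 1 remains.
R2C8 = 2: row 2 has {1,3,4,5,8,9}; col 8 has {1,3,4,5,6,7,8}; region has {1,3,4,7,8,9} → only 2 remains.
R2C9 = 6: row 2 has {1,2,3,4,5,8,9}; col 9 has {1,3,5,9}; region has {1,3,7,9} → only 6 remains.
R4C9 = 4: row 4 has {1,2,7,8,9}; col 9 has {1,3,5,6,9}; region has {1,3,6,7,9} → only 4 remains.
R8C8 = 9: row 8 has {1,3}; col 8 has {1,2,3,4,5,6,7,8}; region has {1,3,5,6,7} → only 9 remains.
R2C3 = 7: row 2 has {1,2,3,4,5,6,8,9}; col 3 has {1,2,3,5,8,9}; region has {1,3,5,9} → only 7 remains.
R5C3 = 4: row 5 has {1,2,3,6,8}; col 3 has {1,2,3,5,7,8,9}; region has {1,2,6,8} → only 4 remains.
R5C4 = 5: row 5 has {1,2,3,4,6,8}; col 4 has {1,2,3,6,7,8,9}; region has {1,2,4,6,8} → only 5 remains.
R5C5 = 7: row 5 has {1,2,3,4,5,6,8}; col 5 has {1,2,3,4,9}; region has {1,2,4,5,6,8} → only 7 remains.
R8C4 = 4: row 8 has {1,3,9}; col 4 has {1,2,3,5,6,7,8,9}; region has {1,3,8,9} → only 4 remains.
R1C3 = 6: row 1 has {1,3,7,9}; col 3 has {1,2,3,4,5,7,8,9}; region has {1,3,5,7,9} → only 6 remains.
R4C2 = 3: row 4 has {1,2,4,7,8,9}; col 2 has {1,6,7,8}; region has {1,2,4,5,6,7,8} → only 3 remains.
R5C2 = 9: row 5 has {1,2,3,4,5,6,7,8}; col 2 has {1,3,6,7,8}; region has {1,2,3,4,5,6,7,8} → only 9 remains.
R7C2 = 2: row 7 has {1,3,5,6,7,8,9}; col 2 has {1,3,6,7,8,9}; region has {1,3,4,8,9} → only 2 remains.
R7C7 = 4: row 7 has {1,2,3,5,6,7,8,9}; col 7 has {1,3,5,6,7,9}; region has {1,3,5,6,7,9} → only 4 remains.
R8C2 = 5: row 8 has {1,3,4,9}; col 2 has {1,2,3,6,7,8,9}; region has {1,2,3,4,8,9} → only 5 remains.
R1C1 = 2: row 1 has {1,3,6,7,9}; col 1 has {1,3,4,5,8,9}; region has {1,3,5,6,7,9} → only 2 remains.
R1C2 = 4: row 1 has {1,2,3,6,7,9}; col 2 has {1,2,3,5,6,7,8,9}; region has {1,2,3,5,6,7,9} → only 4 remains.
R3C7 = 8: row 3 has {1,3,4,5,6,7,9}; col 7 has {1,3,4,5,6,7,9}; region has {1,2,3,4,5,6,7,9} → only 8 remains.
R3C9 = 2: row 3 has {1,3,4,5,6,7,8,9}; col 9 has {1,3,4,5,6,9}; region has {1,3,4,6,7,9} → only 2 remains.
R8C7 = 2: row 8 has {1,3,4,5,9}; col 7 has {1,3,4,5,6,7,8,9}; region has {1,3,4,5,6,7,9} → only 2 remains.
R8C9 = 8: row 8 has {1,2,3,4,5,9}; col 9 has {1,2,3,4,5,6,9}; region has {1,2,3,4,5,6,7,9} → only 8 remains.
R9C9 = 7: row 9 has {1,2,3,4,5,9}; col 9 has {1,2,3,4,5,6,8,9}; region has {1,2,3,4,5,9} → only 7 remains.
R8C5 = 6: row 8 has {1,2,3,4,5,8,9}; col 5 has {1,2,3,4,7,9}; region has {1,2,3,4,5,7,9} → only 6 remains.
R9C1 = 6: row 9 has {1,2,3,4,5,7,9}; col 1 has {1,2,3,4,5,8,9}; region has {1,2,3,4,5,8,9} → only 6 remains.
R9C6 = 8: row 9 has {1,2,3,4,5,6,7,9}; col 6 has {1,2,3,4,7,9}; region has {1,2,3,4,5,6,7,9} → only 8 remains.
R1C6 = 5: row 1 has {1,2,3,4,6,7,9}; col 6 has {1,2,3,4,7,8,9}; region has {1,2,3,4,6,7,9} → only 5 remains.
R4C5 = 5: row 4 has {1,2,3,4,7,8,9}; col 5 has {1,2,3,4,6,7,9}; region has {1,2,3,4,7,8,9} → only 5 remains.
R4C6 = 6: row 4 has {1,2,3,4,5,7,8,9}; col 6 has {1,2,3,4,5,7,8,9}; region has {1,2,3,4,5,7,8,9} → only 6 remains.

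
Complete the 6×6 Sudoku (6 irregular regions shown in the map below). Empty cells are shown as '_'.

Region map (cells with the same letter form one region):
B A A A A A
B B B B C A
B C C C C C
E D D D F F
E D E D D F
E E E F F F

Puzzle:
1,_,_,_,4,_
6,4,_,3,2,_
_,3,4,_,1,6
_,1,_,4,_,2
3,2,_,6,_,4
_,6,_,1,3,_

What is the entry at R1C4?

R1C2 = 5: row 1 has {1,4}; col 2 has {1,2,3,4,6}; region has {4} → only 5 remains.
R1C4 = 2: row 1 has {1,4,5}; col 4 has {1,3,4,6}; region has {4,5} → only 2 remains.

2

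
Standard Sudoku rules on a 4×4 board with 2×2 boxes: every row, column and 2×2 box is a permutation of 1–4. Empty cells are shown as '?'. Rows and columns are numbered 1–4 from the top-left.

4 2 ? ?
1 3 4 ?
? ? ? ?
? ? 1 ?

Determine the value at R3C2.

1

R1C3 = 3: row 1 has {2,4}; col 3 has {1,4}; box has {4} → only 3 remains.
R1C4 = 1: row 1 has {2,3,4}; col 4 has {}; box has {3,4} → only 1 remains.
R2C4 = 2: row 2 has {1,3,4}; col 4 has {1}; box has {1,3,4} → only 2 remains.
R3C3 = 2: row 3 has {}; col 3 has {1,3,4}; box has {1} → only 2 remains.
R4C2 = 4: row 4 has {1}; col 2 has {2,3}; box has {} → only 4 remains.
R4C4 = 3: row 4 has {1,4}; col 4 has {1,2}; box has {1,2} → only 3 remains.
R3C1 = 3: row 3 has {2}; col 1 has {1,4}; box has {4} → only 3 remains.
R3C2 = 1: row 3 has {2,3}; col 2 has {2,3,4}; box has {3,4} → only 1 remains.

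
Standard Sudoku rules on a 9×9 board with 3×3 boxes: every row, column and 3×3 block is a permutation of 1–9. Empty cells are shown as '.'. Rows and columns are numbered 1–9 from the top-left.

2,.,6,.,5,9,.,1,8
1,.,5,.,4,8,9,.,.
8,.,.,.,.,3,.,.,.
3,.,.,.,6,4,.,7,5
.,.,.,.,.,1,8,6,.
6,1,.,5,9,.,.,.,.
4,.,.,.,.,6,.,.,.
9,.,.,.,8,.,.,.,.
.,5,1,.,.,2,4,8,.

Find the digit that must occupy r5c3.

4

r1c4 = 7: row 1 has {1,2,5,6,8,9}; col 4 has {5}; box has {3,4,5,8,9} → only 7 remains.
r1c7 = 3: row 1 has {1,2,5,6,7,8,9}; col 7 has {4,8,9}; box has {1,8,9} → only 3 remains.
r2c8 = 2: row 2 has {1,4,5,8,9}; col 8 has {1,6,7,8}; box has {1,3,8,9} → only 2 remains.
r6c6 = 7: row 6 has {1,5,6,9}; col 6 has {1,2,3,4,6,8,9}; box has {1,4,5,6,9} → only 7 remains.
r6c7 = 2: row 6 has {1,5,6,7,9}; col 7 has {3,4,8,9}; box has {5,6,7,8} → only 2 remains.
r8c6 = 5: row 8 has {8,9}; col 6 has {1,2,3,4,6,7,8,9}; box has {2,6,8} → only 5 remains.
r8c8 = 3: row 8 has {5,8,9}; col 8 has {1,2,6,7,8}; box has {4,8} → only 3 remains.
r9c1 = 7: row 9 has {1,2,4,5,8}; col 1 has {1,2,3,4,6,8,9}; box has {1,4,5,9} → only 7 remains.
r9c5 = 3: row 9 has {1,2,4,5,7,8}; col 5 has {4,5,6,8,9}; box has {2,5,6,8} → only 3 remains.
r1c2 = 4: row 1 has {1,2,3,5,6,7,8,9}; col 2 has {1,5}; box has {1,2,5,6,8} → only 4 remains.
r2c4 = 6: row 2 has {1,2,4,5,8,9}; col 4 has {5,7}; box has {3,4,5,7,8,9} → only 6 remains.
r2c9 = 7: row 2 has {1,2,4,5,6,8,9}; col 9 has {5,8}; box has {1,2,3,8,9} → only 7 remains.
r4c7 = 1: row 4 has {3,4,5,6,7}; col 7 has {2,3,4,8,9}; box has {2,5,6,7,8} → only 1 remains.
r5c1 = 5: row 5 has {1,6,8}; col 1 has {1,2,3,4,6,7,8,9}; box has {1,3,6} → only 5 remains.
r5c5 = 2: row 5 has {1,5,6,8}; col 5 has {3,4,5,6,8,9}; box has {1,4,5,6,7,9} → only 2 remains.
r6c8 = 4: row 6 has {1,2,5,6,7,9}; col 8 has {1,2,3,6,7,8}; box has {1,2,5,6,7,8} → only 4 remains.
r6c9 = 3: row 6 has {1,2,4,5,6,7,9}; col 9 has {5,7,8}; box has {1,2,4,5,6,7,8} → only 3 remains.
r8c3 = 2: row 8 has {3,5,8,9}; col 3 has {1,5,6}; box has {1,4,5,7,9} → only 2 remains.
r9c4 = 9: row 9 has {1,2,3,4,5,7,8}; col 4 has {5,6,7}; box has {2,3,5,6,8} → only 9 remains.
r9c9 = 6: row 9 has {1,2,3,4,5,7,8,9}; col 9 has {3,5,7,8}; box has {3,4,8} → only 6 remains.
r2c2 = 3: row 2 has {1,2,4,5,6,7,8,9}; col 2 has {1,4,5}; box has {1,2,4,5,6,8} → only 3 remains.
r3c5 = 1: row 3 has {3,8}; col 5 has {2,3,4,5,6,8,9}; box has {3,4,5,6,7,8,9} → only 1 remains.
r3c8 = 5: row 3 has {1,3,8}; col 8 has {1,2,3,4,6,7,8}; box has {1,2,3,7,8,9} → only 5 remains.
r3c9 = 4: row 3 has {1,3,5,8}; col 9 has {3,5,6,7,8}; box has {1,2,3,5,7,8,9} → only 4 remains.
r4c4 = 8: row 4 has {1,3,4,5,6,7}; col 4 has {5,6,7,9}; box has {1,2,4,5,6,7,9} → only 8 remains.
r5c4 = 3: row 5 has {1,2,5,6,8}; col 4 has {5,6,7,8,9}; box has {1,2,4,5,6,7,8,9} → only 3 remains.
r5c9 = 9: row 5 has {1,2,3,5,6,8}; col 9 has {3,4,5,6,7,8}; box has {1,2,3,4,5,6,7,8} → only 9 remains.
r6c3 = 8: row 6 has {1,2,3,4,5,6,7,9}; col 3 has {1,2,5,6}; box has {1,3,5,6} → only 8 remains.
r7c2 = 8: row 7 has {4,6}; col 2 has {1,3,4,5}; box has {1,2,4,5,7,9} → only 8 remains.
r7c3 = 3: row 7 has {4,6,8}; col 3 has {1,2,5,6,8}; box has {1,2,4,5,7,8,9} → only 3 remains.
r7c4 = 1: row 7 has {3,4,6,8}; col 4 has {3,5,6,7,8,9}; box has {2,3,5,6,8,9} → only 1 remains.
r7c5 = 7: row 7 has {1,3,4,6,8}; col 5 has {1,2,3,4,5,6,8,9}; box has {1,2,3,5,6,8,9} → only 7 remains.
r7c7 = 5: row 7 has {1,3,4,6,7,8}; col 7 has {1,2,3,4,8,9}; box has {3,4,6,8} → only 5 remains.
r7c8 = 9: row 7 has {1,3,4,5,6,7,8}; col 8 has {1,2,3,4,5,6,7,8}; box has {3,4,5,6,8} → only 9 remains.
r7c9 = 2: row 7 has {1,3,4,5,6,7,8,9}; col 9 has {3,4,5,6,7,8,9}; box has {3,4,5,6,8,9} → only 2 remains.
r8c2 = 6: row 8 has {2,3,5,8,9}; col 2 has {1,3,4,5,8}; box has {1,2,3,4,5,7,8,9} → only 6 remains.
r8c4 = 4: row 8 has {2,3,5,6,8,9}; col 4 has {1,3,5,6,7,8,9}; box has {1,2,3,5,6,7,8,9} → only 4 remains.
r8c7 = 7: row 8 has {2,3,4,5,6,8,9}; col 7 has {1,2,3,4,5,8,9}; box has {2,3,4,5,6,8,9} → only 7 remains.
r8c9 = 1: row 8 has {2,3,4,5,6,7,8,9}; col 9 has {2,3,4,5,6,7,8,9}; box has {2,3,4,5,6,7,8,9} → only 1 remains.
r3c4 = 2: row 3 has {1,3,4,5,8}; col 4 has {1,3,4,5,6,7,8,9}; box has {1,3,4,5,6,7,8,9} → only 2 remains.
r3c7 = 6: row 3 has {1,2,3,4,5,8}; col 7 has {1,2,3,4,5,7,8,9}; box has {1,2,3,4,5,7,8,9} → only 6 remains.
r4c3 = 9: row 4 has {1,3,4,5,6,7,8}; col 3 has {1,2,3,5,6,8}; box has {1,3,5,6,8} → only 9 remains.
r5c2 = 7: row 5 has {1,2,3,5,6,8,9}; col 2 has {1,3,4,5,6,8}; box has {1,3,5,6,8,9} → only 7 remains.
r5c3 = 4: row 5 has {1,2,3,5,6,7,8,9}; col 3 has {1,2,3,5,6,8,9}; box has {1,3,5,6,7,8,9} → only 4 remains.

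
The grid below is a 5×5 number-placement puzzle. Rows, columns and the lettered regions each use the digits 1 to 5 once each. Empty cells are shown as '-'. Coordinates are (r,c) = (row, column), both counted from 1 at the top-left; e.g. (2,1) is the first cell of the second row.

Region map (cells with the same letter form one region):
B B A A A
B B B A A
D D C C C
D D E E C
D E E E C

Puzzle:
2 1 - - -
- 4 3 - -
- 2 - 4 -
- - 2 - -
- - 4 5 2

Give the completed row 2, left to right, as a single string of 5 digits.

(1,3) = 5: row 1 has {1,2}; col 3 has {2,3,4}; region has {} → only 5 remains.
(1,4) = 3: row 1 has {1,2,5}; col 4 has {4,5}; region has {5} → only 3 remains.
(1,5) = 4: row 1 has {1,2,3,5}; col 5 has {2}; region has {3,5} → only 4 remains.
(2,1) = 5: row 2 has {3,4}; col 1 has {2}; region has {1,2,3,4} → only 5 remains.
(2,5) = 1: row 2 has {3,4,5}; col 5 has {2,4}; region has {3,4,5} → only 1 remains.
(3,3) = 1: row 3 has {2,4}; col 3 has {2,3,4,5}; region has {2,4} → only 1 remains.
(4,4) = 1: row 4 has {2}; col 4 has {3,4,5}; region has {2,4,5} → only 1 remains.
(5,2) = 3: row 5 has {2,4,5}; col 2 has {1,2,4}; region has {1,2,4,5} → only 3 remains.
(2,4) = 2: row 2 has {1,3,4,5}; col 4 has {1,3,4,5}; region has {1,3,4,5} → only 2 remains.

54321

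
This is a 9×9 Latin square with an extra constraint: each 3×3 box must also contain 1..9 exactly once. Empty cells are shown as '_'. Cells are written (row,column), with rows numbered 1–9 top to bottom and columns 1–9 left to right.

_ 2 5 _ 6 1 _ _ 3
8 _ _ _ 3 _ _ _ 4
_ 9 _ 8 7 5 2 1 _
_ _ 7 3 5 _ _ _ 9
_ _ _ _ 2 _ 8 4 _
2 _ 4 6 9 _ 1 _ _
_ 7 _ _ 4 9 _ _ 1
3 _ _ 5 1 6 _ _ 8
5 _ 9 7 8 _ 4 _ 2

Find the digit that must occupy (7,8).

(2,6) = 2 (sole candidate).
(3,9) = 6 (sole candidate).
(4,7) = 6 (sole candidate).
(4,8) = 2 (sole candidate).
(5,4) = 1 (sole candidate).
(5,6) = 7 (sole candidate).
(5,9) = 5 (sole candidate).
(6,6) = 8 (sole candidate).
(6,9) = 7 (sole candidate).
(7,1) = 6 (sole candidate).
(7,4) = 2 (sole candidate).
(8,2) = 4 (sole candidate).
(8,3) = 2 (sole candidate).
(9,2) = 1 (sole candidate).
(9,6) = 3 (sole candidate).
(9,8) = 6 (sole candidate).
(2,2) = 6 (sole candidate).
(2,3) = 1 (sole candidate).
(2,4) = 9 (sole candidate).
(3,1) = 4 (sole candidate).
(3,3) = 3 (sole candidate).
(4,1) = 1 (sole candidate).
(4,2) = 8 (sole candidate).
(4,6) = 4 (sole candidate).
(5,1) = 9 (sole candidate).
(5,2) = 3 (sole candidate).
(5,3) = 6 (sole candidate).
(6,2) = 5 (sole candidate).
(6,8) = 3 (sole candidate).
(7,3) = 8 (sole candidate).
(7,8) = 5: row 7 has {1,2,4,6,7,8,9}; col 8 has {1,2,3,4,6}; box has {1,2,4,6,8} → only 5 remains.

5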